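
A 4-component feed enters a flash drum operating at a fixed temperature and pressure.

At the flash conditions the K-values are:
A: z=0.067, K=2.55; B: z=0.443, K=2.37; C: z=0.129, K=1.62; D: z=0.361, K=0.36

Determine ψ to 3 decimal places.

Rachford–Rice: g(ψ) = Σ zᵢ(Kᵢ−1)/(1+ψ(Kᵢ−1)) = 0.
g(0) = ΣzᵢKᵢ − 1 = 0.560 and g(1) = 1 − Σzᵢ/Kᵢ = -0.296, so a root lies in (0, 1).
Newton–Raphson from ψ = 0.49:
  ψ = 0.490: g = 0.1469, g' = -0.693 → ψ = 0.702
  ψ = 0.702: g = -0.0048, g' = -0.765 → ψ = 0.696
Converged at ψ = 0.696.

ψ = 0.696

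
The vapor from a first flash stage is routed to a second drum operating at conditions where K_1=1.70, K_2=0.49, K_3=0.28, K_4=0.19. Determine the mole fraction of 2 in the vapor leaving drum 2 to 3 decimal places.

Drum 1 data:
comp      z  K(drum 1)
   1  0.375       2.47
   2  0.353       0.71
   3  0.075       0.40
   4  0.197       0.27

y_2 (drum 2) = 0.180

Drum 1:
Let ψ₁ = V/F and solve Σ zᵢ(Kᵢ−1)/(1+ψ₁(Kᵢ−1)) = 0.
Feasibility: ΣzᵢKᵢ = 1.260, Σzᵢ/Kᵢ = 1.566 — both > 1, two phases present.
Newton–Raphson from ψ₁ = 0.5:
  ψ₁ = 0.500: g = -0.0928, g' = -0.625 → ψ₁ = 0.352
  ψ₁ = 0.352: g = -0.0011, g' = -0.622 → ψ₁ = 0.350
Converged at ψ₁ = 0.350.
Drum-1 compositions:
  1: x = 0.248, y = 0.612
  2: x = 0.393, y = 0.279
  3: x = 0.095, y = 0.038
  4: x = 0.265, y = 0.071
Drum-2 feed = drum-1 vapor: z₂ = (0.6117, 0.2789, 0.0380, 0.0714).
Drum 2:
Material balance + equilibrium reduce to Σ zᵢ(Kᵢ−1)/(1+ψ₂(Kᵢ−1)) = 0.
Feasibility: ΣzᵢKᵢ = 1.201, Σzᵢ/Kᵢ = 1.441 — both > 1, two phases present.
Newton iteration, ψ₂⁰ = 0.31:
  ψ₂ = 0.310: g = 0.0704, g' = -0.421 → ψ₂ = 0.477
  ψ₂ = 0.477: g = -0.0030, g' = -0.465 → ψ₂ = 0.471
Converged at ψ₂ = 0.471.
  1: x = 0.460, y = 0.782
  2: x = 0.367, y = 0.180
  3: x = 0.057, y = 0.016
  4: x = 0.115, y = 0.022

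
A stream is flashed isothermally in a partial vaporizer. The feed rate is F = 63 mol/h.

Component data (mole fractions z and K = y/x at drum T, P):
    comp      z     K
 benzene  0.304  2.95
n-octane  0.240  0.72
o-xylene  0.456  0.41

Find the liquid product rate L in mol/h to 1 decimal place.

L = 46.4 mol/h

Iterate (Newton) starting at V/F = 0.5:
  V/F = 0.500: g = -0.1596, g' = -0.641 → V/F = 0.251
  V/F = 0.251: g = 0.0099, g' = -0.761 → V/F = 0.264
Converged at V/F = 0.264.
Then V = V/F·F = 0.2641·63 = 16.6 mol/h and L = F − V = 46.4 mol/h.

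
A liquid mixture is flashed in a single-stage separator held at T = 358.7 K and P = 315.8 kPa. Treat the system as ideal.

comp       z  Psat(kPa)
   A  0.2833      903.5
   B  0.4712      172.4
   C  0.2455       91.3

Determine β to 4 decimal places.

β = 0.1354

Raoult's law: Kᵢ = Pᵢˢᵃᵗ/P = Pᵢˢᵃᵗ/315.8.
  K_A = 903.5/315.8 = 2.860988, K_B = 172.4/315.8 = 0.545915, K_C = 91.3/315.8 = 0.289107
Rachford–Rice: g(β) = Σ zᵢ(Kᵢ−1)/(1+β(Kᵢ−1)) = 0.
Feasibility: ΣzᵢKᵢ = 1.1387, Σzᵢ/Kᵢ = 1.8113 — both > 1, two phases present.
Newton–Raphson from β = 0.35:
  β = 0.3500: g = -0.16746, g' = -0.7170 → β = 0.1164
  β = 0.1164: g = 0.01713, g' = -0.9186 → β = 0.1351
  β = 0.1351: g = 0.00028, g' = -0.8886 → β = 0.1354
Converged at β = 0.1354.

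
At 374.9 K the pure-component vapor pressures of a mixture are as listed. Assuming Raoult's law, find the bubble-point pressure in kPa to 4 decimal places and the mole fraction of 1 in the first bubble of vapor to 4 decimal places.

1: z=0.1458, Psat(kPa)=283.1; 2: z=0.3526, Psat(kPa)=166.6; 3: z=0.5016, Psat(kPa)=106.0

At the bubble point ψ → 0, so ΣzᵢKᵢ = 1 with Kᵢ = Pᵢˢᵃᵗ/P ⇒ P = ΣzᵢPᵢˢᵃᵗ.
P = 0.1458·283.1 + 0.3526·166.6 + 0.5016·106.0 = 153.1887 kPa
yᵢ = zᵢPᵢˢᵃᵗ/P ⇒ y_1 = 0.1458·283.1/153.1887 = 0.2694

Pbub = 153.1887 kPa, y_1 = 0.2694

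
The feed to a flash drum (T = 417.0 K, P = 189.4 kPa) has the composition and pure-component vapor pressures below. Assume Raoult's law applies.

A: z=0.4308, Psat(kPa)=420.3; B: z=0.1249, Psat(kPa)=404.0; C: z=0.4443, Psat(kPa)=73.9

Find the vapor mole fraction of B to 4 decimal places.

y_B = 0.1652

Raoult's law: Kᵢ = Pᵢˢᵃᵗ/P = Pᵢˢᵃᵗ/189.4.
  K_A = 420.3/189.4 = 2.219113, K_B = 404.0/189.4 = 2.133052, K_C = 73.9/189.4 = 0.390180
Let ψ = V/F and solve Σ zᵢ(Kᵢ−1)/(1+ψ(Kᵢ−1)) = 0.
Check two-phase: ΣzᵢKᵢ = 1.3958 > 1 and Σzᵢ/Kᵢ = 1.3914 > 1, so g(0) = 0.3958 > 0 and g(1) = -0.3914 < 0.
Newton–Raphson from ψ = 0.5:
  ψ = 0.5000: g = 0.02684, g' = -0.6545 → ψ = 0.5410
  ψ = 0.5410: g = -0.00014, g' = -0.6621 → ψ = 0.5408
Converged at ψ = 0.5408.
Compositions from xᵢ = zᵢ/(1+ψ(Kᵢ−1)), yᵢ = Kᵢxᵢ:
  A: x = 0.2596, y = 0.5761
  B: x = 0.0774, y = 0.1652
  C: x = 0.6629, y = 0.2587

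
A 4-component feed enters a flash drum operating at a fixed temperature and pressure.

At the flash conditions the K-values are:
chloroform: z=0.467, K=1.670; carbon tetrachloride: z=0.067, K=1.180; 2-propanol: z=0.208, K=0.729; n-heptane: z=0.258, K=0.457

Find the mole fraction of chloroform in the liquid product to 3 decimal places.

x_chloroform = 0.358

Rachford–Rice: g(V/F) = Σ zᵢ(Kᵢ−1)/(1+V/F(Kᵢ−1)) = 0.
g(0) = ΣzᵢKᵢ − 1 = 0.128 and g(1) = 1 − Σzᵢ/Kᵢ = -0.186, so a root lies in (0, 1).
Iterate (Newton) starting at V/F = 0.37:
  V/F = 0.370: g = 0.0241, g' = -0.275 → V/F = 0.458
  V/F = 0.458: g = -0.0002, g' = -0.279 → V/F = 0.457
Converged at V/F = 0.457.
Compositions from xᵢ = zᵢ/(1+V/F(Kᵢ−1)), yᵢ = Kᵢxᵢ:
  chloroform: x = 0.358, y = 0.597
  carbon tetrachloride: x = 0.062, y = 0.073
  2-propanol: x = 0.237, y = 0.173
  n-heptane: x = 0.343, y = 0.157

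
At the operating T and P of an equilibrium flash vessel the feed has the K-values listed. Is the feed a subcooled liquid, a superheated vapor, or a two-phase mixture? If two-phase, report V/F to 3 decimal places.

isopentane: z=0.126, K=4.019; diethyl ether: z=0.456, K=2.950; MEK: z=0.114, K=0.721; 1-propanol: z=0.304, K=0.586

ΣzᵢKᵢ = 2.112; Σzᵢ/Kᵢ = 0.863.
Since Σzᵢ/Kᵢ < 1 the mixture is above its dew point — single vapor phase.

superheated vapor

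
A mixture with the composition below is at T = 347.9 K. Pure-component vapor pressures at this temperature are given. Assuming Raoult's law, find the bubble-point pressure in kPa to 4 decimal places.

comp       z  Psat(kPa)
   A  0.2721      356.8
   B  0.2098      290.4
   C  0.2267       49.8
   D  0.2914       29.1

At the bubble point ψ → 0, so ΣzᵢKᵢ = 1 with Kᵢ = Pᵢˢᵃᵗ/P ⇒ P = ΣzᵢPᵢˢᵃᵗ.
P = 0.2721·356.8 + 0.2098·290.4 + 0.2267·49.8 + 0.2914·29.1 = 177.7806 kPa

Pbub = 177.7806 kPa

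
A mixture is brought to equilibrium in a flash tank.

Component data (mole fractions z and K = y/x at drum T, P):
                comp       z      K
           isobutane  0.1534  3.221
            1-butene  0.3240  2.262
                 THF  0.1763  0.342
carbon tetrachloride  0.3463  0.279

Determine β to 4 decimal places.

β = 0.3400

Material balance + equilibrium reduce to Σ zᵢ(Kᵢ−1)/(1+β(Kᵢ−1)) = 0.
Feasibility: ΣzᵢKᵢ = 1.3839, Σzᵢ/Kᵢ = 1.9476 — both > 1, two phases present.
Iterate (Newton) starting at β = 0.47:
  β = 0.4700: g = -0.12225, g' = -0.9563 → β = 0.3422
  β = 0.3422: g = -0.00200, g' = -0.9404 → β = 0.3400
Converged at β = 0.3400.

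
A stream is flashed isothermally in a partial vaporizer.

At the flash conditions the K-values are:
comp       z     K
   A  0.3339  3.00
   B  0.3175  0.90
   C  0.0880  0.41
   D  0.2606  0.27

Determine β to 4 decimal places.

β = 0.4017

Newton–Raphson from β = 0.5:
  β = 0.5000: g = -0.07275, g' = -0.7435 → β = 0.4021
  β = 0.4021: g = -0.00032, g' = -0.7446 → β = 0.4017
Converged at β = 0.4017.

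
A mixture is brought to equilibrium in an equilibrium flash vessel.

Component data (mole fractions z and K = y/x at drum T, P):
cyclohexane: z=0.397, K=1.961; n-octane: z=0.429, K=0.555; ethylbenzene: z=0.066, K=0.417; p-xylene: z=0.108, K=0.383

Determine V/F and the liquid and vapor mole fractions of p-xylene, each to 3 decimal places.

V/F = 0.179, x_p-xylene = 0.121, y_p-xylene = 0.047

Rachford–Rice: g(V/F) = Σ zᵢ(Kᵢ−1)/(1+V/F(Kᵢ−1)) = 0.
Check two-phase: ΣzᵢKᵢ = 1.085 > 1 and Σzᵢ/Kᵢ = 1.416 > 1, so g(0) = 0.085 > 0 and g(1) = -0.416 < 0.
Iterate (Newton) starting at V/F = 0.5:
  V/F = 0.500: g = -0.1385, g' = -0.438 → V/F = 0.184
  V/F = 0.184: g = -0.0021, g' = -0.446 → V/F = 0.179
Converged at V/F = 0.179.
Compositions from xᵢ = zᵢ/(1+V/F(Kᵢ−1)), yᵢ = Kᵢxᵢ:
  cyclohexane: x = 0.339, y = 0.664
  n-octane: x = 0.466, y = 0.259
  ethylbenzene: x = 0.074, y = 0.031
  p-xylene: x = 0.121, y = 0.047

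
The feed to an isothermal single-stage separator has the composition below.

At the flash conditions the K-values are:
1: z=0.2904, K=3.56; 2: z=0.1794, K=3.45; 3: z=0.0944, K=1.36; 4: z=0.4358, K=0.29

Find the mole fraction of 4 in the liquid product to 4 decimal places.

x_4 = 0.7276

Newton–Raphson from V/F = 0.5:
  V/F = 0.5000: g = 0.07269, g' = -1.1205 → V/F = 0.5649
  V/F = 0.5649: g = -0.00007, g' = -1.1284 → V/F = 0.5648
Converged at V/F = 0.5648.
Compositions from xᵢ = zᵢ/(1+V/F(Kᵢ−1)), yᵢ = Kᵢxᵢ:
  1: x = 0.1187, y = 0.4227
  2: x = 0.0753, y = 0.2596
  3: x = 0.0784, y = 0.1067
  4: x = 0.7276, y = 0.2110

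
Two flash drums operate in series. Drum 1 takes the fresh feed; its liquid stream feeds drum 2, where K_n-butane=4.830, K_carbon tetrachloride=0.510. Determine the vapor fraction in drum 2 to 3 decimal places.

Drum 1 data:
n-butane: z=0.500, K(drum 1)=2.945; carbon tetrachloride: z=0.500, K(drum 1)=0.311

V/F (drum 2) = 0.341

Drum 1:
Binary case is linear: z₁(K₁−1)(1+ψ₁(K₂−1)) + z₂(K₂−1)(1+ψ₁(K₁−1)) = 0
⇒ ψ₁ = [z₁(K₁−1)+z₂(K₂−1)] / [−(K₁−1)(K₂−1)] = 0.6280/1.3401 = 0.469
Drum-1 compositions:
  n-butane: x = 0.262, y = 0.770
  carbon tetrachloride: x = 0.738, y = 0.230
Drum-2 feed = drum-1 liquid: z₂ = (0.2616, 0.7384).
Drum 2:
Material balance + equilibrium reduce to Σ zᵢ(Kᵢ−1)/(1+ψ₂(Kᵢ−1)) = 0.
Feasibility: ΣzᵢKᵢ = 1.640, Σzᵢ/Kᵢ = 1.502 — both > 1, two phases present.
Newton–Raphson from ψ₂ = 0.5:
  ψ₂ = 0.500: g = -0.1356, g' = -0.763 → ψ₂ = 0.322
  ψ₂ = 0.322: g = 0.0187, g' = -1.019 → ψ₂ = 0.341
Converged at ψ₂ = 0.341.
  n-butane: x = 0.113, y = 0.548
  carbon tetrachloride: x = 0.887, y = 0.452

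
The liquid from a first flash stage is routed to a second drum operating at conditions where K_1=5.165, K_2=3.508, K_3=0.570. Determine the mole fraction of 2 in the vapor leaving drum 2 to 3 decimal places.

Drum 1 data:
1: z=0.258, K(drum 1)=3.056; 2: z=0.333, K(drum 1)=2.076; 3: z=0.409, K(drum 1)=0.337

y_2 (drum 2) = 0.311

Drum 1:
Rachford–Rice: g(ψ₁) = Σ zᵢ(Kᵢ−1)/(1+ψ₁(Kᵢ−1)) = 0.
Check two-phase: ΣzᵢKᵢ = 1.618 > 1 and Σzᵢ/Kᵢ = 1.458 > 1, so g(0) = 0.618 > 0 and g(1) = -0.458 < 0.
Iterate (Newton) starting at ψ₁ = 0.5:
  ψ₁ = 0.500: g = 0.0889, g' = -0.830 → ψ₁ = 0.607
  ψ₁ = 0.607: g = -0.0011, g' = -0.860 → ψ₁ = 0.606
Converged at ψ₁ = 0.606.
Drum-1 compositions:
  1: x = 0.115, y = 0.351
  2: x = 0.202, y = 0.419
  3: x = 0.683, y = 0.230
Drum-2 feed = drum-1 liquid: z₂ = (0.1149, 0.2016, 0.6835).
Drum 2:
Iterate (Newton) starting at ψ₂ = 0.66:
  ψ₂ = 0.660: g = -0.0923, g' = -0.568 → ψ₂ = 0.498
  ψ₂ = 0.498: g = 0.0068, g' = -0.667 → ψ₂ = 0.508
Converged at ψ₂ = 0.508.
  1: x = 0.037, y = 0.191
  2: x = 0.089, y = 0.311
  3: x = 0.874, y = 0.498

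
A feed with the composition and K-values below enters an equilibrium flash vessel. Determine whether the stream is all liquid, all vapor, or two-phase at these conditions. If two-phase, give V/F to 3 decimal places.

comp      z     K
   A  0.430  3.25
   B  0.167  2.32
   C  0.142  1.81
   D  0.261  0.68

ΣzᵢKᵢ = 2.219; Σzᵢ/Kᵢ = 0.667.
Since Σzᵢ/Kᵢ < 1 the mixture is above its dew point — single vapor phase.

all vapor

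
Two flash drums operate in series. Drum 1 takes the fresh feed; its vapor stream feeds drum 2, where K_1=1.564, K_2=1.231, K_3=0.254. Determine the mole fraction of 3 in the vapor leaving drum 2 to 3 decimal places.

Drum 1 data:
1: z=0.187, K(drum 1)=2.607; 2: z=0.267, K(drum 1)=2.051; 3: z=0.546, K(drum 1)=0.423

y_3 (drum 2) = 0.085

Drum 1:
Iterate (Newton) starting at ψ₁ = 0.66:
  ψ₁ = 0.660: g = -0.1973, g' = -0.691 → ψ₁ = 0.374
  ψ₁ = 0.374: g = -0.0128, g' = -0.636 → ψ₁ = 0.354
Converged at ψ₁ = 0.354.
Drum-1 compositions:
  1: x = 0.119, y = 0.311
  2: x = 0.195, y = 0.399
  3: x = 0.686, y = 0.290
Drum-2 feed = drum-1 vapor: z₂ = (0.3107, 0.3990, 0.2903).
Drum 2:
Rachford–Rice: g(ψ₂) = Σ zᵢ(Kᵢ−1)/(1+ψ₂(Kᵢ−1)) = 0.
Feasibility: ΣzᵢKᵢ = 1.051, Σzᵢ/Kᵢ = 1.666 — both > 1, two phases present.
Newton–Raphson from ψ₂ = 0.68:
  ψ₂ = 0.680: g = -0.2332, g' = -0.733 → ψ₂ = 0.362
  ψ₂ = 0.362: g = -0.0660, g' = -0.389 → ψ₂ = 0.192
  ψ₂ = 0.192: g = -0.0065, g' = -0.320 → ψ₂ = 0.172
Converged at ψ₂ = 0.172.
  1: x = 0.283, y = 0.443
  2: x = 0.384, y = 0.472
  3: x = 0.333, y = 0.085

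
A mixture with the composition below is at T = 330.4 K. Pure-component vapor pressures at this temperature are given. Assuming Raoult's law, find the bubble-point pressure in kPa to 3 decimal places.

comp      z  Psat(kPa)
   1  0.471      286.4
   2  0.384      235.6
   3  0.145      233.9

Pbub = 259.280 kPa

At the bubble point ψ → 0, so ΣzᵢKᵢ = 1 with Kᵢ = Pᵢˢᵃᵗ/P ⇒ P = ΣzᵢPᵢˢᵃᵗ.
P = 0.471·286.4 + 0.384·235.6 + 0.145·233.9 = 259.280 kPa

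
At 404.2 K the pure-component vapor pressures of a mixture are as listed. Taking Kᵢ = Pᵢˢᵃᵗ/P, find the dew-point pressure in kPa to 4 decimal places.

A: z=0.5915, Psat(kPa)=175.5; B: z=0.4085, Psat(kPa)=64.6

At the dew point ψ → 1, so Σzᵢ/Kᵢ = 1 with Kᵢ = Pᵢˢᵃᵗ/P ⇒ 1/P = Σzᵢ/Pᵢˢᵃᵗ.
1/P = 0.5915/175.5 + 0.4085/64.6 = 0.0096939 ⇒ P = 103.1577 kPa

Pdew = 103.1577 kPa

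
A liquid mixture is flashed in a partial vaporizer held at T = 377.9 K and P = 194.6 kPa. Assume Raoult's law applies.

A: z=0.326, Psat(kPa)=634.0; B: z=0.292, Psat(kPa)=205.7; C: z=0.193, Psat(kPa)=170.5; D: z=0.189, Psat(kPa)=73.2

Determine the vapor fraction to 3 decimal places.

Raoult's law: Kᵢ = Pᵢˢᵃᵗ/P = Pᵢˢᵃᵗ/194.6.
  K_A = 634.0/194.6 = 3.25797, K_B = 205.7/194.6 = 1.05704, K_C = 170.5/194.6 = 0.87616, K_D = 73.2/194.6 = 0.37616
Material balance + equilibrium reduce to Σ zᵢ(Kᵢ−1)/(1+ψ(Kᵢ−1)) = 0.
g(0) = ΣzᵢKᵢ − 1 = 0.611 and g(1) = 1 − Σzᵢ/Kᵢ = -0.099, so a root lies in (0, 1).
Iterate (Newton) starting at ψ = 0.5:
  ψ = 0.500: g = 0.1651, g' = -0.526 → ψ = 0.814
  ψ = 0.814: g = 0.0093, g' = -0.514 → ψ = 0.832
Converged at ψ = 0.832.

ψ = 0.832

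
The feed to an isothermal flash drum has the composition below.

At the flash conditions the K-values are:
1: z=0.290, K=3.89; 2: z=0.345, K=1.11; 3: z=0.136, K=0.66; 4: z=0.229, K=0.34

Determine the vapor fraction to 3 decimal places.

ψ = 0.654

Let ψ = V/F and solve Σ zᵢ(Kᵢ−1)/(1+ψ(Kᵢ−1)) = 0.
Check two-phase: ΣzᵢKᵢ = 1.679 > 1 and Σzᵢ/Kᵢ = 1.265 > 1, so g(0) = 0.679 > 0 and g(1) = -0.265 < 0.
Newton iteration, ψ⁰ = 0.4:
  ψ = 0.400: g = 0.1662, g' = -0.730 → ψ = 0.628
  ψ = 0.628: g = 0.0165, g' = -0.626 → ψ = 0.654
Converged at ψ = 0.654.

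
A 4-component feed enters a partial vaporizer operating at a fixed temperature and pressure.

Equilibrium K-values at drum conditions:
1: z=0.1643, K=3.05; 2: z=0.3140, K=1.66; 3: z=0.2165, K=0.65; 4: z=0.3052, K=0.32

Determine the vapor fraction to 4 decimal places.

Rachford–Rice: g(ψ) = Σ zᵢ(Kᵢ−1)/(1+ψ(Kᵢ−1)) = 0.
Check two-phase: ΣzᵢKᵢ = 1.2607 > 1 and Σzᵢ/Kᵢ = 1.5299 > 1, so g(0) = 0.2607 > 0 and g(1) = -0.5299 < 0.
Iterate (Newton) starting at ψ = 0.4:
  ψ = 0.4000: g = -0.02417, g' = -0.5962 → ψ = 0.3595
  ψ = 0.3595: g = 0.00006, g' = -0.6001 → ψ = 0.3596
Converged at ψ = 0.3596.

ψ = 0.3596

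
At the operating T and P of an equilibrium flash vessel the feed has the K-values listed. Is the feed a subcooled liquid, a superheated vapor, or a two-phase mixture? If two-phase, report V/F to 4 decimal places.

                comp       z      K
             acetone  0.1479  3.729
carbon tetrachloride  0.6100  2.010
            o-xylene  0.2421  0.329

ΣzᵢKᵢ = 1.8573; Σzᵢ/Kᵢ = 1.0790.
Both exceed 1, so a two-phase solution exists.
Rachford–Rice: g(ψ) = Σ zᵢ(Kᵢ−1)/(1+ψ(Kᵢ−1)) = 0.
Newton–Raphson from ψ = 0.5:
  ψ = 0.5000: g = 0.33560, g' = -0.7186 → ψ = 0.9670
  ψ = 0.9670: g = -0.04005, g' = -1.1265 → ψ = 0.9315
  ψ = 0.9315: g = -0.00181, g' = -1.0282 → ψ = 0.9297
Converged at ψ = 0.9297.

two-phase, V/F = 0.9297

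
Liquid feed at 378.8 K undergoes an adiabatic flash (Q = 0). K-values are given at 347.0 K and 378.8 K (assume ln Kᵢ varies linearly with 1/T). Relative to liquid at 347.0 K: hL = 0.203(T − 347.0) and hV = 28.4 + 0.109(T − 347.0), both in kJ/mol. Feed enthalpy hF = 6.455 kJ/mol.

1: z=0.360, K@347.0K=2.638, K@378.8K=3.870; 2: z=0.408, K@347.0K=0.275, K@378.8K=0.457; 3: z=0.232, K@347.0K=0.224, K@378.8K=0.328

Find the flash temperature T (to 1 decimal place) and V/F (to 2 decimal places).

T = 355.0 K, V/F = 0.17

Adiabatic flash: solve Rachford–Rice at each trial T, then check hF = ψ·hV(T) + (1−ψ)·hL(T).
  T = 347.0 K: K = (2.638, 0.275, 0.224), RR gives ψ = 0.093, H_out = 2.654 kJ/mol
  T = 378.8 K: K = (3.870, 0.457, 0.328), RR gives ψ = 0.385, H_out = 16.249 kJ/mol
  T = 362.9 K: K = (3.222, 0.358, 0.273), RR gives ψ = 0.247, H_out = 9.873 kJ/mol
  T = 354.9 K: K = (2.920, 0.315, 0.248), RR gives ψ = 0.174, H_out = 6.413 kJ/mol
  T = 358.9 K: K = (3.069, 0.336, 0.260), RR gives ψ = 0.211, H_out = 8.177 kJ/mol
  T = 356.9 K: K = (2.994, 0.325, 0.254), RR gives ψ = 0.193, H_out = 7.304 kJ/mol
Linear interpolation between T = 354.9 (H_out = 6.413) and T = 356.9 (H_out = 7.304) on hF = 6.455 gives T ≈ 355.0 K, at which ψ = 0.17.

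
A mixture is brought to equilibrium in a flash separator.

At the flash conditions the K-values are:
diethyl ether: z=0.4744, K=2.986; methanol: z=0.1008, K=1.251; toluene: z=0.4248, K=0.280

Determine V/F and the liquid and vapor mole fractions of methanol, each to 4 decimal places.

Material balance + equilibrium reduce to Σ zᵢ(Kᵢ−1)/(1+V/F(Kᵢ−1)) = 0.
Feasibility: ΣzᵢKᵢ = 1.6616, Σzᵢ/Kᵢ = 1.7566 — both > 1, two phases present.
Iterate (Newton) starting at V/F = 0.5:
  V/F = 0.5000: g = 0.01731, g' = -1.0137 → V/F = 0.5171
  V/F = 0.5171: g = -0.00004, g' = -1.0193 → V/F = 0.5170
Converged at V/F = 0.5170.
Compositions from xᵢ = zᵢ/(1+V/F(Kᵢ−1)), yᵢ = Kᵢxᵢ:
  diethyl ether: x = 0.2341, y = 0.6989
  methanol: x = 0.0892, y = 0.1116
  toluene: x = 0.6767, y = 0.1895

V/F = 0.5170, x_methanol = 0.0892, y_methanol = 0.1116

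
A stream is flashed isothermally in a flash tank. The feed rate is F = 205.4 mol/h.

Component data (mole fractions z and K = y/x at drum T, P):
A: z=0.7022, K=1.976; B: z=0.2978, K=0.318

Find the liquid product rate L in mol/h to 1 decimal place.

Material balance + equilibrium reduce to Σ zᵢ(Kᵢ−1)/(1+V/F(Kᵢ−1)) = 0.
Check two-phase: ΣzᵢKᵢ = 1.4822 > 1 and Σzᵢ/Kᵢ = 1.2918 > 1, so g(0) = 0.4822 > 0 and g(1) = -0.2918 < 0.
Binary case is linear: z₁(K₁−1)(1+V/F(K₂−1)) + z₂(K₂−1)(1+V/F(K₁−1)) = 0
⇒ V/F = [z₁(K₁−1)+z₂(K₂−1)] / [−(K₁−1)(K₂−1)] = 0.48225/0.66563 = 0.7245
Then V = V/F·F = 0.7245·205.4 = 148.8 mol/h and L = F − V = 56.6 mol/h.

L = 56.6 mol/h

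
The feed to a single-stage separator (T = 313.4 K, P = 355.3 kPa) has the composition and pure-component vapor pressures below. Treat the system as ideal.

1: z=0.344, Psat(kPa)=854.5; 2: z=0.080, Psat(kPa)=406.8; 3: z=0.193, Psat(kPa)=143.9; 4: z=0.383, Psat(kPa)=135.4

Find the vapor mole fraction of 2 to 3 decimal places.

Raoult's law: Kᵢ = Pᵢˢᵃᵗ/P = Pᵢˢᵃᵗ/355.3.
  K_1 = 854.5/355.3 = 2.40501, K_2 = 406.8/355.3 = 1.14495, K_3 = 143.9/355.3 = 0.40501, K_4 = 135.4/355.3 = 0.38109
Material balance + equilibrium reduce to Σ zᵢ(Kᵢ−1)/(1+ψ(Kᵢ−1)) = 0.
g(0) = ΣzᵢKᵢ − 1 = 0.143 and g(1) = 1 − Σzᵢ/Kᵢ = -0.694, so a root lies in (0, 1).
Iterate (Newton) starting at ψ = 0.67:
  ψ = 0.670: g = -0.3364, g' = -0.799 → ψ = 0.249
  ψ = 0.249: g = -0.0457, g' = -0.674 → ψ = 0.181
  ψ = 0.181: g = 0.0010, g' = -0.705 → ψ = 0.182
Converged at ψ = 0.182.
Compositions from xᵢ = zᵢ/(1+ψ(Kᵢ−1)), yᵢ = Kᵢxᵢ:
  1: x = 0.274, y = 0.659
  2: x = 0.078, y = 0.089
  3: x = 0.216, y = 0.088
  4: x = 0.432, y = 0.165

y_2 = 0.089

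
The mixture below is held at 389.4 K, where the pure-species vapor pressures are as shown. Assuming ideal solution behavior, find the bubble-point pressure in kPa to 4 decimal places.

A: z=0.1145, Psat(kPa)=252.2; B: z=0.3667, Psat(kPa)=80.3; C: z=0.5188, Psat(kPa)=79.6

At the bubble point ψ → 0, so ΣzᵢKᵢ = 1 with Kᵢ = Pᵢˢᵃᵗ/P ⇒ P = ΣzᵢPᵢˢᵃᵗ.
P = 0.1145·252.2 + 0.3667·80.3 + 0.5188·79.6 = 99.6194 kPa

Pbub = 99.6194 kPa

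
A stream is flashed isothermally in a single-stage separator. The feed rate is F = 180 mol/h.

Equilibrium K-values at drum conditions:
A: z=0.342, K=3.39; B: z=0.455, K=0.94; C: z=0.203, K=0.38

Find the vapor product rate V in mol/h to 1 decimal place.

Newton iteration, ψ⁰ = 0.31:
  ψ = 0.310: g = 0.2859, g' = -0.766 → ψ = 0.683
  ψ = 0.683: g = 0.0636, g' = -0.518 → ψ = 0.806
  ψ = 0.806: g = -0.0009, g' = -0.542 → ψ = 0.804
Converged at ψ = 0.804.
Then V = ψ·F = 0.8042·180 = 144.8 mol/h and L = F − V = 35.2 mol/h.

V = 144.8 mol/h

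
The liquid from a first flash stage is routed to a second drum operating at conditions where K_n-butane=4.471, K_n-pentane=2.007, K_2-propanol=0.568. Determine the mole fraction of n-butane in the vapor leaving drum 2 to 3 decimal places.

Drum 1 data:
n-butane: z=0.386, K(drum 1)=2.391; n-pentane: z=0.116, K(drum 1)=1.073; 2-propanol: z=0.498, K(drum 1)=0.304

Drum 1:
Newton iteration, ψ₁⁰ = 0.51:
  ψ₁ = 0.510: g = -0.2151, g' = -0.836 → ψ₁ = 0.253
  ψ₁ = 0.253: g = -0.0150, g' = -0.765 → ψ₁ = 0.233
Converged at ψ₁ = 0.233.
Drum-1 compositions:
  n-butane: x = 0.291, y = 0.697
  n-pentane: x = 0.114, y = 0.122
  2-propanol: x = 0.594, y = 0.181
Drum-2 feed = drum-1 liquid: z₂ = (0.2915, 0.1141, 0.5945).
Drum 2:
Let ψ₂ = V/F and solve Σ zᵢ(Kᵢ−1)/(1+ψ₂(Kᵢ−1)) = 0.
g(0) = ΣzᵢKᵢ − 1 = 0.870 and g(1) = 1 − Σzᵢ/Kᵢ = -0.169, so a root lies in (0, 1).
Newton–Raphson from ψ₂ = 0.5:
  ψ₂ = 0.500: g = 0.1187, g' = -0.701 → ψ₂ = 0.669
  ψ₂ = 0.669: g = 0.0118, g' = -0.579 → ψ₂ = 0.690
Converged at ψ₂ = 0.690.
  n-butane: x = 0.086, y = 0.384
  n-pentane: x = 0.067, y = 0.135
  2-propanol: x = 0.847, y = 0.481

y_n-butane (drum 2) = 0.384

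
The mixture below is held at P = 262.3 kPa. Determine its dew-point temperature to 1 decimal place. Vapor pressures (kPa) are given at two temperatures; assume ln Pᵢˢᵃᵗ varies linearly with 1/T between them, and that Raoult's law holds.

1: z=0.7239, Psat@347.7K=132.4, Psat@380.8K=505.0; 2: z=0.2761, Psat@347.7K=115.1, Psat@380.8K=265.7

Dew-point temperature: Σzᵢ·P/Pᵢˢᵃᵗ(T) = 1. Interpolate ln Pᵢˢᵃᵗ = aᵢ + bᵢ/T.
  T = 347.7 K: ΣzᵢP/Pᵢˢᵃᵗ = 2.0633
  T = 380.8 K: ΣzᵢP/Pᵢˢᵃᵗ = 0.6486
  T = 364.2 K: ΣzᵢP/Pᵢˢᵃᵗ = 1.1206
  T = 372.5 K: ΣzᵢP/Pᵢˢᵃᵗ = 0.8459
  T = 368.4 K: ΣzᵢP/Pᵢˢᵃᵗ = 0.9700
  T = 366.3 K: ΣzᵢP/Pᵢˢᵃᵗ = 1.0420
Interpolating between 366.3 K and 368.4 K gives T ≈ 367.5 K.

T = 367.5 K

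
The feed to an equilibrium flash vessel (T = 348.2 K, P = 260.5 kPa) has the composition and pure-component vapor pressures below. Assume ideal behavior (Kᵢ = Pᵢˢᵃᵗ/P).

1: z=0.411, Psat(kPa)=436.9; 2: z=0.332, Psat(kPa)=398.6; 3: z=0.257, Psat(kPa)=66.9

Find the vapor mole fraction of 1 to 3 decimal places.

Raoult's law: Kᵢ = Pᵢˢᵃᵗ/P = Pᵢˢᵃᵗ/260.5.
  K_1 = 436.9/260.5 = 1.67716, K_2 = 398.6/260.5 = 1.53013, K_3 = 66.9/260.5 = 0.25681
Let ψ = V/F and solve Σ zᵢ(Kᵢ−1)/(1+ψ(Kᵢ−1)) = 0.
Check two-phase: ΣzᵢKᵢ = 1.263 > 1 and Σzᵢ/Kᵢ = 1.463 > 1, so g(0) = 0.263 > 0 and g(1) = -0.463 < 0.
Iterate (Newton) starting at ψ = 0.5:
  ψ = 0.500: g = 0.0431, g' = -0.523 → ψ = 0.582
  ψ = 0.582: g = -0.0027, g' = -0.593 → ψ = 0.578
Converged at ψ = 0.578.
Compositions from xᵢ = zᵢ/(1+ψ(Kᵢ−1)), yᵢ = Kᵢxᵢ:
  1: x = 0.295, y = 0.495
  2: x = 0.254, y = 0.389
  3: x = 0.450, y = 0.116

y_1 = 0.495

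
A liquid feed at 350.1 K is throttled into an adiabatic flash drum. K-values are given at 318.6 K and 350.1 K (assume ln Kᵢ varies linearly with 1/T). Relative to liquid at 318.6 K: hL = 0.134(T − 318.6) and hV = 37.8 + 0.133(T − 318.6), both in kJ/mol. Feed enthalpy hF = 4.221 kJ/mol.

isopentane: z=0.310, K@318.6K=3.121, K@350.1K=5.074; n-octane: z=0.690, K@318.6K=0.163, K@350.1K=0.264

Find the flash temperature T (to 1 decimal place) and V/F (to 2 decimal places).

Adiabatic flash: solve Rachford–Rice at each trial T, then check hF = ψ·hV(T) + (1−ψ)·hL(T).
  T = 318.6 K: K = (3.121, 0.163), RR gives ψ = 0.045, H_out = 1.703 kJ/mol
  T = 350.1 K: K = (5.074, 0.264), RR gives ψ = 0.252, H_out = 13.732 kJ/mol
  T = 334.4 K: K = (4.028, 0.210), RR gives ψ = 0.165, H_out = 8.334 kJ/mol
  T = 326.5 K: K = (3.557, 0.186), RR gives ψ = 0.111, H_out = 5.244 kJ/mol
  T = 322.6 K: K = (3.337, 0.174), RR gives ψ = 0.080, H_out = 3.566 kJ/mol
  T = 324.6 K: K = (3.449, 0.180), RR gives ψ = 0.096, H_out = 4.442 kJ/mol
Linear interpolation between T = 322.6 (H_out = 3.566) and T = 324.6 (H_out = 4.442) on hF = 4.221 gives T ≈ 324.1 K, at which ψ = 0.09.

T = 324.1 K, V/F = 0.09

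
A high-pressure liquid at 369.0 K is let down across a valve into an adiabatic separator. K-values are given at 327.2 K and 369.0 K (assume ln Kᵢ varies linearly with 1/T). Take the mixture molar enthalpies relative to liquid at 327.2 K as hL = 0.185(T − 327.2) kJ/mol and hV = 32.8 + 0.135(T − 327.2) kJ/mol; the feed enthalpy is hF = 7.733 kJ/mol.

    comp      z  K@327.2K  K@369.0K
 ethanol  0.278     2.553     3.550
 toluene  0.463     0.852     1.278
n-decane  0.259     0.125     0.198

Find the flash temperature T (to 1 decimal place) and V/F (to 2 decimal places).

T = 330.5 K, V/F = 0.22

Adiabatic flash: solve Rachford–Rice at each trial T, then check hF = ψ·hV(T) + (1−ψ)·hL(T).
  T = 327.2 K: K = (2.553, 0.852, 0.125), RR gives ψ = 0.177, H_out = 5.811 kJ/mol
  T = 369.0 K: K = (3.550, 1.278, 0.198), RR gives ψ = 0.589, H_out = 25.830 kJ/mol
  T = 348.1 K: K = (3.040, 1.056, 0.160), RR gives ψ = 0.413, H_out = 16.976 kJ/mol
  T = 337.6 K: K = (2.792, 0.951, 0.142), RR gives ψ = 0.302, H_out = 11.687 kJ/mol
  T = 332.4 K: K = (2.672, 0.901, 0.133), RR gives ψ = 0.242, H_out = 8.831 kJ/mol
  T = 329.8 K: K = (2.612, 0.876, 0.129), RR gives ψ = 0.210, H_out = 7.342 kJ/mol
  T = 331.1 K: K = (2.642, 0.889, 0.131), RR gives ψ = 0.226, H_out = 8.092 kJ/mol
Linear interpolation between T = 329.8 (H_out = 7.342) and T = 331.1 (H_out = 8.092) on hF = 7.733 gives T ≈ 330.5 K, at which ψ = 0.22.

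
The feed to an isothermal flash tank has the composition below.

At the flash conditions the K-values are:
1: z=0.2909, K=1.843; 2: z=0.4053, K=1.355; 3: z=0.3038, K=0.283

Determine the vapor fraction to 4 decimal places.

Material balance + equilibrium reduce to Σ zᵢ(Kᵢ−1)/(1+ψ(Kᵢ−1)) = 0.
g(0) = ΣzᵢKᵢ − 1 = 0.1713 and g(1) = 1 − Σzᵢ/Kᵢ = -0.5305, so a root lies in (0, 1).
Iterate (Newton) starting at ψ = 0.43:
  ψ = 0.4300: g = -0.01010, g' = -0.4762 → ψ = 0.4088
  ψ = 0.4088: g = -0.00011, g' = -0.4658 → ψ = 0.4085
Converged at ψ = 0.4085.

ψ = 0.4085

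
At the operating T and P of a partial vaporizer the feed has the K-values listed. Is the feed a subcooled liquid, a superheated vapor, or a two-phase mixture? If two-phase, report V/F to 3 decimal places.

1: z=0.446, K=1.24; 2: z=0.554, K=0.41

ΣzᵢKᵢ = 0.780; Σzᵢ/Kᵢ = 1.711.
Since ΣzᵢKᵢ < 1 the mixture is below its bubble point — single liquid phase.

subcooled liquid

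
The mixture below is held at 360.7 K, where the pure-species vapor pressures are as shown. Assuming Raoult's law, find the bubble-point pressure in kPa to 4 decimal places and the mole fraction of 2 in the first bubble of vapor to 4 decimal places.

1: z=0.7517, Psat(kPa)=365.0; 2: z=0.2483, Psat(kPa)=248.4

At the bubble point ψ → 0, so ΣzᵢKᵢ = 1 with Kᵢ = Pᵢˢᵃᵗ/P ⇒ P = ΣzᵢPᵢˢᵃᵗ.
P = 0.7517·365.0 + 0.2483·248.4 = 336.0482 kPa
yᵢ = zᵢPᵢˢᵃᵗ/P ⇒ y_2 = 0.2483·248.4/336.0482 = 0.1835

Pbub = 336.0482 kPa, y_2 = 0.1835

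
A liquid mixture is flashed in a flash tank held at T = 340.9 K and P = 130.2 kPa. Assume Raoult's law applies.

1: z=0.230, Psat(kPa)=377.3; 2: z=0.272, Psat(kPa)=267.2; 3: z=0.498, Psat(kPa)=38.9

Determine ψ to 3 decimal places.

Raoult's law: Kᵢ = Pᵢˢᵃᵗ/P = Pᵢˢᵃᵗ/130.2.
  K_1 = 377.3/130.2 = 2.89785, K_2 = 267.2/130.2 = 2.05223, K_3 = 38.9/130.2 = 0.29877
Rachford–Rice: g(ψ) = Σ zᵢ(Kᵢ−1)/(1+ψ(Kᵢ−1)) = 0.
Check two-phase: ΣzᵢKᵢ = 1.373 > 1 and Σzᵢ/Kᵢ = 1.879 > 1, so g(0) = 0.373 > 0 and g(1) = -0.879 < 0.
Newton iteration, ψ⁰ = 0.41:
  ψ = 0.410: g = -0.0447, g' = -0.891 → ψ = 0.360
Converged at ψ = 0.360.

ψ = 0.360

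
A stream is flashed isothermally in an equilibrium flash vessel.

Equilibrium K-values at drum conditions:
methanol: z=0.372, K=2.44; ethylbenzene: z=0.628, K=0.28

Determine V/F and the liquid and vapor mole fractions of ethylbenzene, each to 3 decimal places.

V/F = 0.081, x_ethylbenzene = 0.667, y_ethylbenzene = 0.187

Newton–Raphson from V/F = 0.5:
  V/F = 0.500: g = -0.3951, g' = -1.056 → V/F = 0.126
  V/F = 0.126: g = -0.0436, g' = -0.947 → V/F = 0.080
  V/F = 0.080: g = 0.0009, g' = -0.987 → V/F = 0.081
Converged at V/F = 0.081.
Compositions from xᵢ = zᵢ/(1+V/F(Kᵢ−1)), yᵢ = Kᵢxᵢ:
  methanol: x = 0.333, y = 0.813
  ethylbenzene: x = 0.667, y = 0.187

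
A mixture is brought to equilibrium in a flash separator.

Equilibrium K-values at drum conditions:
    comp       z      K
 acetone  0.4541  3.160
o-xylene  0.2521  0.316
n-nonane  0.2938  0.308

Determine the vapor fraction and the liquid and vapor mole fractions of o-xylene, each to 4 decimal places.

Rachford–Rice: g(ψ) = Σ zᵢ(Kᵢ−1)/(1+ψ(Kᵢ−1)) = 0.
Feasibility: ΣzᵢKᵢ = 1.6051, Σzᵢ/Kᵢ = 1.8954 — both > 1, two phases present.
Newton–Raphson from ψ = 0.57:
  ψ = 0.5700: g = -0.17876, g' = -1.1261 → ψ = 0.4113
  ψ = 0.4113: g = -0.00468, g' = -1.0974 → ψ = 0.4070
Converged at ψ = 0.4070.
Compositions from xᵢ = zᵢ/(1+ψ(Kᵢ−1)), yᵢ = Kᵢxᵢ:
  acetone: x = 0.2417, y = 0.7636
  o-xylene: x = 0.3494, y = 0.1104
  n-nonane: x = 0.4090, y = 0.1260

ψ = 0.4070, x_o-xylene = 0.3494, y_o-xylene = 0.1104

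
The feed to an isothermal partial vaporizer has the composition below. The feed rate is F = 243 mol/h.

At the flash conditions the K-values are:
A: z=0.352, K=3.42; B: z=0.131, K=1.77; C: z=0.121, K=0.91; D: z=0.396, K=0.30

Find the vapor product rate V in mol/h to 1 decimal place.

Rachford–Rice: g(ψ) = Σ zᵢ(Kᵢ−1)/(1+ψ(Kᵢ−1)) = 0.
Check two-phase: ΣzᵢKᵢ = 1.665 > 1 and Σzᵢ/Kᵢ = 1.630 > 1, so g(0) = 0.665 > 0 and g(1) = -0.630 < 0.
Iterate (Newton) starting at ψ = 0.33:
  ψ = 0.330: g = 0.1824, g' = -1.016 → ψ = 0.510
  ψ = 0.510: g = 0.0116, g' = -0.923 → ψ = 0.522
Converged at ψ = 0.522.
Then V = ψ·F = 0.5221·243 = 126.9 mol/h and L = F − V = 116.1 mol/h.

V = 126.9 mol/h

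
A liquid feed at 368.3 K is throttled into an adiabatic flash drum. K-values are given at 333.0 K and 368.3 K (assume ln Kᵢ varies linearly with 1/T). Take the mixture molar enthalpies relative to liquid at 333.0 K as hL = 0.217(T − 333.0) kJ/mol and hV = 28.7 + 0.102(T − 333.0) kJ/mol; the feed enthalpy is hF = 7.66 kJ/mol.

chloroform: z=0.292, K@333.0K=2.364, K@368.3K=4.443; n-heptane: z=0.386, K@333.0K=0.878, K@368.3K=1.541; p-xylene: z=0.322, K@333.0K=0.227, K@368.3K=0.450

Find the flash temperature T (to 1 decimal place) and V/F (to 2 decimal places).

T = 336.4 K, V/F = 0.24

Adiabatic flash: solve Rachford–Rice at each trial T, then check hF = ψ·hV(T) + (1−ψ)·hL(T).
  T = 333.0 K: K = (2.364, 0.878, 0.227), RR gives ψ = 0.152, H_out = 4.356 kJ/mol
  T = 368.3 K: K = (4.443, 1.541, 0.450), RR gives ψ = 0.954, H_out = 31.159 kJ/mol
  T = 350.6 K: K = (3.290, 1.179, 0.325), RR gives ψ = 0.569, H_out = 18.997 kJ/mol
  T = 341.8 K: K = (2.801, 1.021, 0.273), RR gives ψ = 0.375, H_out = 12.294 kJ/mol
  T = 337.4 K: K = (2.576, 0.948, 0.249), RR gives ψ = 0.269, H_out = 8.529 kJ/mol
  T = 335.2 K: K = (2.468, 0.912, 0.238), RR gives ψ = 0.212, H_out = 6.502 kJ/mol
  T = 336.3 K: K = (2.522, 0.930, 0.243), RR gives ψ = 0.241, H_out = 7.530 kJ/mol
Linear interpolation between T = 336.3 (H_out = 7.530) and T = 337.4 (H_out = 8.529) on hF = 7.66 gives T ≈ 336.4 K, at which ψ = 0.24.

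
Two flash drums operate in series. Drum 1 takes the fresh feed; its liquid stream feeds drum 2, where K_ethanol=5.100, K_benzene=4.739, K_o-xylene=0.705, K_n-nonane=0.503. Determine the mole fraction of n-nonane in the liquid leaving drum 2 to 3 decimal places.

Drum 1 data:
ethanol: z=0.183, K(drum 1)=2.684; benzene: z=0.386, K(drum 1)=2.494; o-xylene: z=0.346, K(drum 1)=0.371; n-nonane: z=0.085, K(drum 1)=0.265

x_n-nonane (drum 2) = 0.227

Drum 1:
Rachford–Rice: g(ψ₁) = Σ zᵢ(Kᵢ−1)/(1+ψ₁(Kᵢ−1)) = 0.
Check two-phase: ΣzᵢKᵢ = 1.605 > 1 and Σzᵢ/Kᵢ = 1.476 > 1, so g(0) = 0.605 > 0 and g(1) = -0.476 < 0.
Iterate (Newton) starting at ψ₁ = 0.5:
  ψ₁ = 0.500: g = 0.0811, g' = -0.841 → ψ₁ = 0.596
  ψ₁ = 0.596: g = -0.0009, g' = -0.866 → ψ₁ = 0.595
Converged at ψ₁ = 0.595.
Drum-1 compositions:
  ethanol: x = 0.091, y = 0.245
  benzene: x = 0.204, y = 0.509
  o-xylene: x = 0.553, y = 0.205
  n-nonane: x = 0.151, y = 0.040
Drum-2 feed = drum-1 liquid: z₂ = (0.0914, 0.2043, 0.5532, 0.1512).
Drum 2:
Newton–Raphson from ψ₂ = 0.5:
  ψ₂ = 0.500: g = 0.0976, g' = -0.644 → ψ₂ = 0.651
  ψ₂ = 0.651: g = 0.0112, g' = -0.511 → ψ₂ = 0.673
  ψ₂ = 0.673: g = 0.0001, g' = -0.499 → ψ₂ = 0.674
Converged at ψ₂ = 0.674.
  ethanol: x = 0.024, y = 0.124
  benzene: x = 0.058, y = 0.275
  o-xylene: x = 0.690, y = 0.487
  n-nonane: x = 0.227, y = 0.114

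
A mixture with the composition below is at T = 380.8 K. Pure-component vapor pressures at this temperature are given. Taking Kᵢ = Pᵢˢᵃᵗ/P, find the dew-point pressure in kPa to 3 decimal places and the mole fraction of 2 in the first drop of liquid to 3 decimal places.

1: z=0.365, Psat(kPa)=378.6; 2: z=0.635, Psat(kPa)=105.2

Pdew = 142.853 kPa, x_2 = 0.862

At the dew point ψ → 1, so Σzᵢ/Kᵢ = 1 with Kᵢ = Pᵢˢᵃᵗ/P ⇒ 1/P = Σzᵢ/Pᵢˢᵃᵗ.
1/P = 0.365/378.6 + 0.635/105.2 = 0.007000 ⇒ P = 142.853 kPa
xᵢ = zᵢP/Pᵢˢᵃᵗ ⇒ x_2 = 0.635·142.853/105.2 = 0.862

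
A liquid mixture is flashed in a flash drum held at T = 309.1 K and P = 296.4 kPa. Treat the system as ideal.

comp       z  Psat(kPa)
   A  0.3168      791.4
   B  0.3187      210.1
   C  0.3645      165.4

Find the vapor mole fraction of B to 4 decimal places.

Raoult's law: Kᵢ = Pᵢˢᵃᵗ/P = Pᵢˢᵃᵗ/296.4.
  K_A = 791.4/296.4 = 2.670040, K_B = 210.1/296.4 = 0.708839, K_C = 165.4/296.4 = 0.558030
Material balance + equilibrium reduce to Σ zᵢ(Kᵢ−1)/(1+V/F(Kᵢ−1)) = 0.
Check two-phase: ΣzᵢKᵢ = 1.2752 > 1 and Σzᵢ/Kᵢ = 1.2214 > 1, so g(0) = 0.2752 > 0 and g(1) = -0.2214 < 0.
Newton–Raphson from V/F = 0.63:
  V/F = 0.6300: g = -0.07909, g' = -0.3871 → V/F = 0.4257
  V/F = 0.4257: g = 0.00488, g' = -0.4451 → V/F = 0.4366
  V/F = 0.4366: g = 0.00003, g' = -0.4403 → V/F = 0.4367
Converged at V/F = 0.4367.
Compositions from xᵢ = zᵢ/(1+V/F(Kᵢ−1)), yᵢ = Kᵢxᵢ:
  A: x = 0.1832, y = 0.4891
  B: x = 0.3651, y = 0.2588
  C: x = 0.4517, y = 0.2521

y_B = 0.2588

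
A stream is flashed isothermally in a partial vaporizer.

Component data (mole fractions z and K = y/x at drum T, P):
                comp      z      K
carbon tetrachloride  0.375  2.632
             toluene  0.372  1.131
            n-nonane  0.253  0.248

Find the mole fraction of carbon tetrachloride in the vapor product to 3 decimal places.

Newton–Raphson from ψ = 0.36:
  ψ = 0.360: g = 0.1712, g' = -0.671 → ψ = 0.615
  ψ = 0.615: g = -0.0034, g' = -0.749 → ψ = 0.610
Converged at ψ = 0.610.
Compositions from xᵢ = zᵢ/(1+ψ(Kᵢ−1)), yᵢ = Kᵢxᵢ:
  carbon tetrachloride: x = 0.188, y = 0.494
  toluene: x = 0.344, y = 0.390
  n-nonane: x = 0.468, y = 0.116

y_carbon tetrachloride = 0.494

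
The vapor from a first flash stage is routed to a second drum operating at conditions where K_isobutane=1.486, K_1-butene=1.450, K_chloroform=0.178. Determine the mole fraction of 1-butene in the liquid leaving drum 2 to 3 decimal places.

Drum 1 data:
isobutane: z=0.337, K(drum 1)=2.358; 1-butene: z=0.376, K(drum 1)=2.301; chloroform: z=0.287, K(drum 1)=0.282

x_1-butene (drum 2) = 0.339

Drum 1:
Let ψ₁ = V/F and solve Σ zᵢ(Kᵢ−1)/(1+ψ₁(Kᵢ−1)) = 0.
Feasibility: ΣzᵢKᵢ = 1.741, Σzᵢ/Kᵢ = 1.324 — both > 1, two phases present.
Iterate (Newton) starting at ψ₁ = 0.46:
  ψ₁ = 0.460: g = 0.2800, g' = -0.814 → ψ₁ = 0.804
  ψ₁ = 0.804: g = -0.0294, g' = -1.122 → ψ₁ = 0.778
  ψ₁ = 0.778: g = -0.0008, g' = -1.063 → ψ₁ = 0.777
Converged at ψ₁ = 0.777.
Drum-1 compositions:
  isobutane: x = 0.164, y = 0.387
  1-butene: x = 0.187, y = 0.430
  chloroform: x = 0.649, y = 0.183
Drum-2 feed = drum-1 vapor: z₂ = (0.3867, 0.4303, 0.1830).
Drum 2:
Let ψ₂ = V/F and solve Σ zᵢ(Kᵢ−1)/(1+ψ₂(Kᵢ−1)) = 0.
Check two-phase: ΣzᵢKᵢ = 1.231 > 1 and Σzᵢ/Kᵢ = 1.585 > 1, so g(0) = 0.231 > 0 and g(1) = -0.585 < 0.
Newton iteration, ψ₂⁰ = 0.5:
  ψ₂ = 0.500: g = 0.0538, g' = -0.474 → ψ₂ = 0.614
  ψ₂ = 0.614: g = -0.0071, g' = -0.611 → ψ₂ = 0.602
Converged at ψ₂ = 0.602.
  isobutane: x = 0.299, y = 0.445
  1-butene: x = 0.339, y = 0.491
  chloroform: x = 0.362, y = 0.064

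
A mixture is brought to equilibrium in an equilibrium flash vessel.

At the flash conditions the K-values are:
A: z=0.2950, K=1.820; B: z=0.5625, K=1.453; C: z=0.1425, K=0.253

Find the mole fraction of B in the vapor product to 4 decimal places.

Let β = V/F and solve Σ zᵢ(Kᵢ−1)/(1+β(Kᵢ−1)) = 0.
g(0) = ΣzᵢKᵢ − 1 = 0.3903 and g(1) = 1 − Σzᵢ/Kᵢ = -0.1125, so a root lies in (0, 1).
Newton iteration, β⁰ = 0.57:
  β = 0.5700: g = 0.18199, g' = -0.4062 → β = 1.0000
  β = 1.0000: g = -0.11246, g' = -1.3568 → β = 0.9171
  β = 0.9171: g = -0.01993, g' = -0.9240 → β = 0.8955
  β = 0.8955: g = -0.00082, g' = -0.8500 → β = 0.8946
Converged at β = 0.8946.
Compositions from xᵢ = zᵢ/(1+β(Kᵢ−1)), yᵢ = Kᵢxᵢ:
  A: x = 0.1702, y = 0.3097
  B: x = 0.4003, y = 0.5816
  C: x = 0.4295, y = 0.1087

y_B = 0.5816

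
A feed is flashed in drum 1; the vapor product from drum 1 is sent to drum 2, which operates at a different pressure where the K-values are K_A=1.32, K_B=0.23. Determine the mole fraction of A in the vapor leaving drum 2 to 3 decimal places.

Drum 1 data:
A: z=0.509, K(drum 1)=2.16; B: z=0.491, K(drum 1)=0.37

y_A (drum 2) = 0.932

Drum 1:
Let ψ₁ = V/F and solve Σ zᵢ(Kᵢ−1)/(1+ψ₁(Kᵢ−1)) = 0.
Feasibility: ΣzᵢKᵢ = 1.281, Σzᵢ/Kᵢ = 1.563 — both > 1, two phases present.
Binary case is linear: z₁(K₁−1)(1+ψ₁(K₂−1)) + z₂(K₂−1)(1+ψ₁(K₁−1)) = 0
⇒ ψ₁ = [z₁(K₁−1)+z₂(K₂−1)] / [−(K₁−1)(K₂−1)] = 0.2811/0.7308 = 0.385
Drum-1 compositions:
  A: x = 0.352, y = 0.760
  B: x = 0.648, y = 0.240
Drum-2 feed = drum-1 vapor: z₂ = (0.7602, 0.2398).
Drum 2:
Let ψ₂ = V/F and solve Σ zᵢ(Kᵢ−1)/(1+ψ₂(Kᵢ−1)) = 0.
Feasibility: ΣzᵢKᵢ = 1.059, Σzᵢ/Kᵢ = 1.618 — both > 1, two phases present.
Newton–Raphson from ψ₂ = 0.5:
  ψ₂ = 0.500: g = -0.0905, g' = -0.434 → ψ₂ = 0.291
  ψ₂ = 0.291: g = -0.0155, g' = -0.301 → ψ₂ = 0.240
  ψ₂ = 0.240: g = -0.0005, g' = -0.281 → ψ₂ = 0.238
Converged at ψ₂ = 0.238.
  A: x = 0.706, y = 0.932
  B: x = 0.294, y = 0.068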